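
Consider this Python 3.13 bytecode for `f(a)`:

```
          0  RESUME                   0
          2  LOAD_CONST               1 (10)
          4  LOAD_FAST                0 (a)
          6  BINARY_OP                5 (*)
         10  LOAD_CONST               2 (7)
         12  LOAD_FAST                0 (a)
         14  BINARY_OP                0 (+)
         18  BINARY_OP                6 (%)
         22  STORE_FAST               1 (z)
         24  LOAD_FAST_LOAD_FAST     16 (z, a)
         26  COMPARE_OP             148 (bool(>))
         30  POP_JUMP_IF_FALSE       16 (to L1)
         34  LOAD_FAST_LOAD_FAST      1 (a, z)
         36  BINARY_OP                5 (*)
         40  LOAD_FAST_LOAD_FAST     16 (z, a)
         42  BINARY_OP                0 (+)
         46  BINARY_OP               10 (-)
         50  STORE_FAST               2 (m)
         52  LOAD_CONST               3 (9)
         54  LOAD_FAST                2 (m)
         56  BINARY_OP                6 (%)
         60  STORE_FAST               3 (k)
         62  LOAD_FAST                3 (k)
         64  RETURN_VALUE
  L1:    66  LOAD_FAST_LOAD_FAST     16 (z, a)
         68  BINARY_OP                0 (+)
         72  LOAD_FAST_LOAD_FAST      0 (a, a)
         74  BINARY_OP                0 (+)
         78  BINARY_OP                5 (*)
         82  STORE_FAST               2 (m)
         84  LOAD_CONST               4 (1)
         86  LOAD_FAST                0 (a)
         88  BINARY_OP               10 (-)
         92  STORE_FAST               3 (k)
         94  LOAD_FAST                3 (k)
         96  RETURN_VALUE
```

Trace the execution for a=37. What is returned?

-36

LOAD_CONST → push 10. Stack: [10]
LOAD_FAST a → push 37. Stack: [10, 37]
BINARY_OP * → 10 * 37 = 370. Stack: [370]
LOAD_CONST → push 7. Stack: [370, 7]
LOAD_FAST a → push 37. Stack: [370, 7, 37]
BINARY_OP + → 7 + 37 = 44. Stack: [370, 44]
BINARY_OP % → 370 % 44 = 18. Stack: [18]
STORE_FAST z → z=18. Stack: []
LOAD_FAST_LOAD_FAST z,a → push 18,37. Stack: [18, 37]
COMPARE_OP bool(>) → 18 vs 37 = False. Stack: [False]
POP_JUMP_IF_FALSE → pop False; jump. Stack: []
LOAD_FAST_LOAD_FAST z,a → push 18,37. Stack: [18, 37]
BINARY_OP + → 18 + 37 = 55. Stack: [55]
LOAD_FAST_LOAD_FAST a,a → push 37,37. Stack: [55, 37, 37]
BINARY_OP + → 37 + 37 = 74. Stack: [55, 74]
BINARY_OP * → 55 * 74 = 4070. Stack: [4070]
STORE_FAST m → m=4070. Stack: []
LOAD_CONST → push 1. Stack: [1]
LOAD_FAST a → push 37. Stack: [1, 37]
BINARY_OP - → 1 - 37 = -36. Stack: [-36]
STORE_FAST k → k=-36. Stack: []
LOAD_FAST k → push -36. Stack: [-36]
RETURN_VALUE → return -36.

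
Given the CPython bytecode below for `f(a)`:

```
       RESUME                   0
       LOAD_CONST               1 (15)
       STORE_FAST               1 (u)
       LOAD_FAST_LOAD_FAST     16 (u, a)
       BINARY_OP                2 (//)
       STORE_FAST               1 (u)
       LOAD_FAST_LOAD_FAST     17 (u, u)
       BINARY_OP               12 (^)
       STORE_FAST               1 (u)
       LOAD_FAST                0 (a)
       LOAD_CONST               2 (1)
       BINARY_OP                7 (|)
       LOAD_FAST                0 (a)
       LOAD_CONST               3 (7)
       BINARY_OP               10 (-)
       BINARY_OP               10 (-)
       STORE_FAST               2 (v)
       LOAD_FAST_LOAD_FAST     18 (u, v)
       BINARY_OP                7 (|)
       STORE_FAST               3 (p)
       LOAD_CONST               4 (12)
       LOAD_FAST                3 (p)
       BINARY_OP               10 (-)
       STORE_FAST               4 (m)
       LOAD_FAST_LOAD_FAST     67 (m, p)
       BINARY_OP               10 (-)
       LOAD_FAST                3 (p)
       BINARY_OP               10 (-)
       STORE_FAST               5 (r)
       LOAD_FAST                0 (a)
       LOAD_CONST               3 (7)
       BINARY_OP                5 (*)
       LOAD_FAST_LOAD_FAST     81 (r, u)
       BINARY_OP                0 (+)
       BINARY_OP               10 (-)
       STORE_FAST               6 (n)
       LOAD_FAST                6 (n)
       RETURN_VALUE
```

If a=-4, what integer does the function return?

-16

LOAD_CONST → push 15. Stack: [15]
STORE_FAST u → u=15. Stack: []
LOAD_FAST_LOAD_FAST u,a → push 15,-4. Stack: [15, -4]
BINARY_OP // → 15 // -4 = -4. Stack: [-4]
STORE_FAST u → u=-4. Stack: []
LOAD_FAST_LOAD_FAST u,u → push -4,-4. Stack: [-4, -4]
BINARY_OP ^ → -4 ^ -4 = 0. Stack: [0]
STORE_FAST u → u=0. Stack: []
LOAD_FAST a → push -4. Stack: [-4]
LOAD_CONST → push 1. Stack: [-4, 1]
BINARY_OP | → -4 | 1 = -3. Stack: [-3]
LOAD_FAST a → push -4. Stack: [-3, -4]
LOAD_CONST → push 7. Stack: [-3, -4, 7]
BINARY_OP - → -4 - 7 = -11. Stack: [-3, -11]
BINARY_OP - → -3 - -11 = 8. Stack: [8]
STORE_FAST v → v=8. Stack: []
LOAD_FAST_LOAD_FAST u,v → push 0,8. Stack: [0, 8]
BINARY_OP | → 0 | 8 = 8. Stack: [8]
STORE_FAST p → p=8. Stack: []
LOAD_CONST → push 12. Stack: [12]
LOAD_FAST p → push 8. Stack: [12, 8]
BINARY_OP - → 12 - 8 = 4. Stack: [4]
STORE_FAST m → m=4. Stack: []
LOAD_FAST_LOAD_FAST m,p → push 4,8. Stack: [4, 8]
BINARY_OP - → 4 - 8 = -4. Stack: [-4]
LOAD_FAST p → push 8. Stack: [-4, 8]
BINARY_OP - → -4 - 8 = -12. Stack: [-12]
STORE_FAST r → r=-12. Stack: []
LOAD_FAST a → push -4. Stack: [-4]
LOAD_CONST → push 7. Stack: [-4, 7]
BINARY_OP * → -4 * 7 = -28. Stack: [-28]
LOAD_FAST_LOAD_FAST r,u → push -12,0. Stack: [-28, -12, 0]
BINARY_OP + → -12 + 0 = -12. Stack: [-28, -12]
BINARY_OP - → -28 - -12 = -16. Stack: [-16]
STORE_FAST n → n=-16. Stack: []
LOAD_FAST n → push -16. Stack: [-16]
RETURN_VALUE → return -16.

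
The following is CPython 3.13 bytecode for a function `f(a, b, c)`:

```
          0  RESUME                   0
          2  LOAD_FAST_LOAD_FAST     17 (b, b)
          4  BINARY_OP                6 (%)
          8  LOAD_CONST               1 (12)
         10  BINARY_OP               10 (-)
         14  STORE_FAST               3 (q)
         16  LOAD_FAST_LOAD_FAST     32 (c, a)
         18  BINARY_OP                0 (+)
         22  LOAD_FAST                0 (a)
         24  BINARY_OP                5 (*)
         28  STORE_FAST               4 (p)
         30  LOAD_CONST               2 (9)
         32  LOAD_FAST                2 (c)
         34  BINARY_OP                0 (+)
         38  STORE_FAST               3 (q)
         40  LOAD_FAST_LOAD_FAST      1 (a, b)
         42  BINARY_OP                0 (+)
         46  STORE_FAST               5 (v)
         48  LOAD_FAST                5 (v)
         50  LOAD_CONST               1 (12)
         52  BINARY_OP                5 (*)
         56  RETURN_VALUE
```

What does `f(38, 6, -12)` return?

528

LOAD_FAST_LOAD_FAST b,b → push 6,6. Stack: [6, 6]
BINARY_OP % → 6 % 6 = 0. Stack: [0]
LOAD_CONST → push 12. Stack: [0, 12]
BINARY_OP - → 0 - 12 = -12. Stack: [-12]
STORE_FAST q → q=-12. Stack: []
LOAD_FAST_LOAD_FAST c,a → push -12,38. Stack: [-12, 38]
BINARY_OP + → -12 + 38 = 26. Stack: [26]
LOAD_FAST a → push 38. Stack: [26, 38]
BINARY_OP * → 26 * 38 = 988. Stack: [988]
STORE_FAST p → p=988. Stack: []
LOAD_CONST → push 9. Stack: [9]
LOAD_FAST c → push -12. Stack: [9, -12]
BINARY_OP + → 9 + -12 = -3. Stack: [-3]
STORE_FAST q → q=-3. Stack: []
LOAD_FAST_LOAD_FAST a,b → push 38,6. Stack: [38, 6]
BINARY_OP + → 38 + 6 = 44. Stack: [44]
STORE_FAST v → v=44. Stack: []
LOAD_FAST v → push 44. Stack: [44]
LOAD_CONST → push 12. Stack: [44, 12]
BINARY_OP * → 44 * 12 = 528. Stack: [528]
RETURN_VALUE → return 528.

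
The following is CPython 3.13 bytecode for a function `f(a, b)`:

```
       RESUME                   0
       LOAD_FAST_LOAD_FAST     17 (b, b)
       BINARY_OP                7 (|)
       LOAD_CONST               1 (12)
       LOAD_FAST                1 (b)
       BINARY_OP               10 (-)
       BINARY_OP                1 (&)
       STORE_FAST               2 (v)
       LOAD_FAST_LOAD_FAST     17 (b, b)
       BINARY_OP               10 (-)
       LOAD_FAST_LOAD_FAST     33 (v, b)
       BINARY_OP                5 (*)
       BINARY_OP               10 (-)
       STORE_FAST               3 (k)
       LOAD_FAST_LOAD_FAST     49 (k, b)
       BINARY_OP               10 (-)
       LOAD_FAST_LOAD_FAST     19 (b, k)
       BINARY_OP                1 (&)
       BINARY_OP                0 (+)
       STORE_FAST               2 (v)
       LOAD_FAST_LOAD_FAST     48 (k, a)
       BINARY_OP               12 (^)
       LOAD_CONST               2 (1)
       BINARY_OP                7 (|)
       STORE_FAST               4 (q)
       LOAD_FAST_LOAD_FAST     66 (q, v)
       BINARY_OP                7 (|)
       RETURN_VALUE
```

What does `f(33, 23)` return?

-449

LOAD_FAST_LOAD_FAST b,b → push 23,23. Stack: [23, 23]
BINARY_OP | → 23 | 23 = 23. Stack: [23]
LOAD_CONST → push 12. Stack: [23, 12]
LOAD_FAST b → push 23. Stack: [23, 12, 23]
BINARY_OP - → 12 - 23 = -11. Stack: [23, -11]
BINARY_OP & → 23 & -11 = 21. Stack: [21]
STORE_FAST v → v=21. Stack: []
LOAD_FAST_LOAD_FAST b,b → push 23,23. Stack: [23, 23]
BINARY_OP - → 23 - 23 = 0. Stack: [0]
LOAD_FAST_LOAD_FAST v,b → push 21,23. Stack: [0, 21, 23]
BINARY_OP * → 21 * 23 = 483. Stack: [0, 483]
BINARY_OP - → 0 - 483 = -483. Stack: [-483]
STORE_FAST k → k=-483. Stack: []
LOAD_FAST_LOAD_FAST k,b → push -483,23. Stack: [-483, 23]
BINARY_OP - → -483 - 23 = -506. Stack: [-506]
LOAD_FAST_LOAD_FAST b,k → push 23,-483. Stack: [-506, 23, -483]
BINARY_OP & → 23 & -483 = 21. Stack: [-506, 21]
BINARY_OP + → -506 + 21 = -485. Stack: [-485]
STORE_FAST v → v=-485. Stack: []
LOAD_FAST_LOAD_FAST k,a → push -483,33. Stack: [-483, 33]
BINARY_OP ^ → -483 ^ 33 = -452. Stack: [-452]
LOAD_CONST → push 1. Stack: [-452, 1]
BINARY_OP | → -452 | 1 = -451. Stack: [-451]
STORE_FAST q → q=-451. Stack: []
LOAD_FAST_LOAD_FAST q,v → push -451,-485. Stack: [-451, -485]
BINARY_OP | → -451 | -485 = -449. Stack: [-449]
RETURN_VALUE → return -449.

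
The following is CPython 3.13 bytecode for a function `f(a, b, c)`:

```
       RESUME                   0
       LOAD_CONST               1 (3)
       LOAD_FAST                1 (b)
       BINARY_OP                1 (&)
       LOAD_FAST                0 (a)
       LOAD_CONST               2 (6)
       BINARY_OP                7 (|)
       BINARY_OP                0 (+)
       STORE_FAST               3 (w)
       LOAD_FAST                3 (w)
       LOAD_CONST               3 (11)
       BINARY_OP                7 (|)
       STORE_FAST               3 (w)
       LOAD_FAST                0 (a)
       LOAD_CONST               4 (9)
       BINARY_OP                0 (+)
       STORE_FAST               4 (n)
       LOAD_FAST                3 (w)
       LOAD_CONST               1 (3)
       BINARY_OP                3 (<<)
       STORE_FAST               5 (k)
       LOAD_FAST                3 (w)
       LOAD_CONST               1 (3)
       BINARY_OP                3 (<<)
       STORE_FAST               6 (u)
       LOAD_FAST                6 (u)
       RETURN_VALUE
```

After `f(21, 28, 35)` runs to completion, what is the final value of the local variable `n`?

LOAD_CONST → push 3. Stack: [3]
LOAD_FAST b → push 28. Stack: [3, 28]
BINARY_OP & → 3 & 28 = 0. Stack: [0]
LOAD_FAST a → push 21. Stack: [0, 21]
LOAD_CONST → push 6. Stack: [0, 21, 6]
BINARY_OP | → 21 | 6 = 23. Stack: [0, 23]
BINARY_OP + → 0 + 23 = 23. Stack: [23]
STORE_FAST w → w=23. Stack: []
LOAD_FAST w → push 23. Stack: [23]
LOAD_CONST → push 11. Stack: [23, 11]
BINARY_OP | → 23 | 11 = 31. Stack: [31]
STORE_FAST w → w=31. Stack: []
LOAD_FAST a → push 21. Stack: [21]
LOAD_CONST → push 9. Stack: [21, 9]
BINARY_OP + → 21 + 9 = 30. Stack: [30]
STORE_FAST n → n=30. Stack: []
LOAD_FAST w → push 31. Stack: [31]
LOAD_CONST → push 3. Stack: [31, 3]
BINARY_OP << → 31 << 3 = 248. Stack: [248]
STORE_FAST k → k=248. Stack: []
LOAD_FAST w → push 31. Stack: [31]
LOAD_CONST → push 3. Stack: [31, 3]
BINARY_OP << → 31 << 3 = 248. Stack: [248]
STORE_FAST u → u=248. Stack: []
LOAD_FAST u → push 248. Stack: [248]
RETURN_VALUE → return 248.

30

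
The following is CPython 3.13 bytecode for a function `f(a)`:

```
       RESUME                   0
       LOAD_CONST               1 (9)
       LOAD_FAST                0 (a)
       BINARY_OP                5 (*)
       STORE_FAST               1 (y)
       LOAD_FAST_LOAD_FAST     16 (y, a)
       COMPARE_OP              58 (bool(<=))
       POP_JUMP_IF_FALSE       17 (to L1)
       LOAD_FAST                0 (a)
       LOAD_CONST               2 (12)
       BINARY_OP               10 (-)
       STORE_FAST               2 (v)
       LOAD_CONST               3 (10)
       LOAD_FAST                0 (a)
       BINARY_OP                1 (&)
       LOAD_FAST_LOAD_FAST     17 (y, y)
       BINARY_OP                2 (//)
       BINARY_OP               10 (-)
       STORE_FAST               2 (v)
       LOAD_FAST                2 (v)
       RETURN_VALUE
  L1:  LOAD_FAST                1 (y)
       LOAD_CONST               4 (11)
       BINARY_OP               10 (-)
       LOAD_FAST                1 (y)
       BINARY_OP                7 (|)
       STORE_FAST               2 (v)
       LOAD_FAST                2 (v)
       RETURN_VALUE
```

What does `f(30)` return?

LOAD_CONST → push 9. Stack: [9]
LOAD_FAST a → push 30. Stack: [9, 30]
BINARY_OP * → 9 * 30 = 270. Stack: [270]
STORE_FAST y → y=270. Stack: []
LOAD_FAST_LOAD_FAST y,a → push 270,30. Stack: [270, 30]
COMPARE_OP bool(<=) → 270 vs 30 = False. Stack: [False]
POP_JUMP_IF_FALSE → pop False; jump. Stack: []
LOAD_FAST y → push 270. Stack: [270]
LOAD_CONST → push 11. Stack: [270, 11]
BINARY_OP - → 270 - 11 = 259. Stack: [259]
LOAD_FAST y → push 270. Stack: [259, 270]
BINARY_OP | → 259 | 270 = 271. Stack: [271]
STORE_FAST v → v=271. Stack: []
LOAD_FAST v → push 271. Stack: [271]
RETURN_VALUE → return 271.

271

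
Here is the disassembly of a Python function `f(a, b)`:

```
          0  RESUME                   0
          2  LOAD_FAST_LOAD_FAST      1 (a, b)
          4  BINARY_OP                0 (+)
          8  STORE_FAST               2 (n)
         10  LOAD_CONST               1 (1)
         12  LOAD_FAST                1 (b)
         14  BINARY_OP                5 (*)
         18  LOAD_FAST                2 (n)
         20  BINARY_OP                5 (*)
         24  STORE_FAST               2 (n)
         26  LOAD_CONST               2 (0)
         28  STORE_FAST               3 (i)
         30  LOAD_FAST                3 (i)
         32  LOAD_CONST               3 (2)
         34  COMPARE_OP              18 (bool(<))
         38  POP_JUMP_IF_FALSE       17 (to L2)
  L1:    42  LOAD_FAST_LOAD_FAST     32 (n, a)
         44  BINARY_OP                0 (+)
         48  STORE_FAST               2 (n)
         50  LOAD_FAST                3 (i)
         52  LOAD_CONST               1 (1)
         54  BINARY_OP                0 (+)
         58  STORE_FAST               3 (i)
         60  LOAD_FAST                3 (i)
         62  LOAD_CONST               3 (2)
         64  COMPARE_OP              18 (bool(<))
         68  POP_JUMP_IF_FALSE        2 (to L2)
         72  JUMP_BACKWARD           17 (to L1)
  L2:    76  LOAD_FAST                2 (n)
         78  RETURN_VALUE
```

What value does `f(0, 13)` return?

LOAD_FAST_LOAD_FAST a,b → push 0,13. Stack: [0, 13]
BINARY_OP + → 0 + 13 = 13. Stack: [13]
STORE_FAST n → n=13. Stack: []
LOAD_CONST → push 1. Stack: [1]
LOAD_FAST b → push 13. Stack: [1, 13]
BINARY_OP * → 1 * 13 = 13. Stack: [13]
LOAD_FAST n → push 13. Stack: [13, 13]
BINARY_OP * → 13 * 13 = 169. Stack: [169]
STORE_FAST n → n=169. Stack: []
LOAD_CONST → push 0. Stack: [0]
STORE_FAST i → i=0. Stack: []
LOAD_FAST i → push 0. Stack: [0]
LOAD_CONST → push 2. Stack: [0, 2]
COMPARE_OP bool(<) → 0 vs 2 = True. Stack: [True]
POP_JUMP_IF_FALSE → pop True; no jump. Stack: []
LOAD_FAST_LOAD_FAST n,a → push 169,0. Stack: [169, 0]
BINARY_OP + → 169 + 0 = 169. Stack: [169]
STORE_FAST n → n=169. Stack: []
LOAD_FAST i → push 0. Stack: [0]
LOAD_CONST → push 1. Stack: [0, 1]
BINARY_OP + → 0 + 1 = 1. Stack: [1]
STORE_FAST i → i=1. Stack: []
LOAD_FAST i → push 1. Stack: [1]
LOAD_CONST → push 2. Stack: [1, 2]
COMPARE_OP bool(<) → 1 vs 2 = True. Stack: [True]
POP_JUMP_IF_FALSE → pop True; no jump. Stack: []
LOAD_FAST_LOAD_FAST n,a → push 169,0. Stack: [169, 0]
BINARY_OP + → 169 + 0 = 169. Stack: [169]
STORE_FAST n → n=169. Stack: []
LOAD_FAST i → push 1. Stack: [1]
LOAD_CONST → push 1. Stack: [1, 1]
BINARY_OP + → 1 + 1 = 2. Stack: [2]
STORE_FAST i → i=2. Stack: []
LOAD_FAST i → push 2. Stack: [2]
LOAD_CONST → push 2. Stack: [2, 2]
COMPARE_OP bool(<) → 2 vs 2 = False. Stack: [False]
POP_JUMP_IF_FALSE → pop False; jump. Stack: []
LOAD_FAST n → push 169. Stack: [169]
RETURN_VALUE → return 169.

169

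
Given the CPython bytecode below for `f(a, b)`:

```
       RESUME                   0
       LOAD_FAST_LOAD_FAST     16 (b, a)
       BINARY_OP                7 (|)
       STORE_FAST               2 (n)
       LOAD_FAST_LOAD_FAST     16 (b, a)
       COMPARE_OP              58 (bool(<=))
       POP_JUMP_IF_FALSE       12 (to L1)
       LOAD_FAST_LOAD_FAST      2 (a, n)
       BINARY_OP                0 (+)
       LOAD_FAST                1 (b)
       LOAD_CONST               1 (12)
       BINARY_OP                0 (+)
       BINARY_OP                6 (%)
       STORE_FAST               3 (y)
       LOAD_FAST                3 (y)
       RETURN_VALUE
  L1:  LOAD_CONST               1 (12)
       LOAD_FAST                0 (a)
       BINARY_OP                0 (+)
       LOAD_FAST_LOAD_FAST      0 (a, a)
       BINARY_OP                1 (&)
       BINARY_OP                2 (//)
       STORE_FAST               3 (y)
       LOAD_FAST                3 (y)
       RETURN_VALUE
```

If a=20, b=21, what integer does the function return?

1

LOAD_FAST_LOAD_FAST b,a → push 21,20. Stack: [21, 20]
BINARY_OP | → 21 | 20 = 21. Stack: [21]
STORE_FAST n → n=21. Stack: []
LOAD_FAST_LOAD_FAST b,a → push 21,20. Stack: [21, 20]
COMPARE_OP bool(<=) → 21 vs 20 = False. Stack: [False]
POP_JUMP_IF_FALSE → pop False; jump. Stack: []
LOAD_CONST → push 12. Stack: [12]
LOAD_FAST a → push 20. Stack: [12, 20]
BINARY_OP + → 12 + 20 = 32. Stack: [32]
LOAD_FAST_LOAD_FAST a,a → push 20,20. Stack: [32, 20, 20]
BINARY_OP & → 20 & 20 = 20. Stack: [32, 20]
BINARY_OP // → 32 // 20 = 1. Stack: [1]
STORE_FAST y → y=1. Stack: []
LOAD_FAST y → push 1. Stack: [1]
RETURN_VALUE → return 1.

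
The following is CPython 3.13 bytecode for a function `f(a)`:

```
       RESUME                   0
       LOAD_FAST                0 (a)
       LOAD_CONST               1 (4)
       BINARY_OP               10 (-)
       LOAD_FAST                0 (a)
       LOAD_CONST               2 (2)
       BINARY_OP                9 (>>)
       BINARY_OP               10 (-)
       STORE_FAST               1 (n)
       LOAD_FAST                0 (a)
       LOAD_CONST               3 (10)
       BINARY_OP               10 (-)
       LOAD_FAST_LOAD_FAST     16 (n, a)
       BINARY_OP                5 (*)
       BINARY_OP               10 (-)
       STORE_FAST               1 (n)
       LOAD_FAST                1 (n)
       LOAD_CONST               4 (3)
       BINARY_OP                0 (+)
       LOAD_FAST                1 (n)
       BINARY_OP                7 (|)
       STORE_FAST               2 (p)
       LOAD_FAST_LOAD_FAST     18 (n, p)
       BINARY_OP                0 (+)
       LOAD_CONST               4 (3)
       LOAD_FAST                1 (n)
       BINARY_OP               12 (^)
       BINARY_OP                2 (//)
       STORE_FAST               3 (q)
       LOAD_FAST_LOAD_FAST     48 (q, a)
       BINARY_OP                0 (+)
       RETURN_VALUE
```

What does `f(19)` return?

21

LOAD_FAST a → push 19. Stack: [19]
LOAD_CONST → push 4. Stack: [19, 4]
BINARY_OP - → 19 - 4 = 15. Stack: [15]
LOAD_FAST a → push 19. Stack: [15, 19]
LOAD_CONST → push 2. Stack: [15, 19, 2]
BINARY_OP >> → 19 >> 2 = 4. Stack: [15, 4]
BINARY_OP - → 15 - 4 = 11. Stack: [11]
STORE_FAST n → n=11. Stack: []
LOAD_FAST a → push 19. Stack: [19]
LOAD_CONST → push 10. Stack: [19, 10]
BINARY_OP - → 19 - 10 = 9. Stack: [9]
LOAD_FAST_LOAD_FAST n,a → push 11,19. Stack: [9, 11, 19]
BINARY_OP * → 11 * 19 = 209. Stack: [9, 209]
BINARY_OP - → 9 - 209 = -200. Stack: [-200]
STORE_FAST n → n=-200. Stack: []
LOAD_FAST n → push -200. Stack: [-200]
LOAD_CONST → push 3. Stack: [-200, 3]
BINARY_OP + → -200 + 3 = -197. Stack: [-197]
LOAD_FAST n → push -200. Stack: [-197, -200]
BINARY_OP | → -197 | -200 = -197. Stack: [-197]
STORE_FAST p → p=-197. Stack: []
LOAD_FAST_LOAD_FAST n,p → push -200,-197. Stack: [-200, -197]
BINARY_OP + → -200 + -197 = -397. Stack: [-397]
LOAD_CONST → push 3. Stack: [-397, 3]
LOAD_FAST n → push -200. Stack: [-397, 3, -200]
BINARY_OP ^ → 3 ^ -200 = -197. Stack: [-397, -197]
BINARY_OP // → -397 // -197 = 2. Stack: [2]
STORE_FAST q → q=2. Stack: []
LOAD_FAST_LOAD_FAST q,a → push 2,19. Stack: [2, 19]
BINARY_OP + → 2 + 19 = 21. Stack: [21]
RETURN_VALUE → return 21.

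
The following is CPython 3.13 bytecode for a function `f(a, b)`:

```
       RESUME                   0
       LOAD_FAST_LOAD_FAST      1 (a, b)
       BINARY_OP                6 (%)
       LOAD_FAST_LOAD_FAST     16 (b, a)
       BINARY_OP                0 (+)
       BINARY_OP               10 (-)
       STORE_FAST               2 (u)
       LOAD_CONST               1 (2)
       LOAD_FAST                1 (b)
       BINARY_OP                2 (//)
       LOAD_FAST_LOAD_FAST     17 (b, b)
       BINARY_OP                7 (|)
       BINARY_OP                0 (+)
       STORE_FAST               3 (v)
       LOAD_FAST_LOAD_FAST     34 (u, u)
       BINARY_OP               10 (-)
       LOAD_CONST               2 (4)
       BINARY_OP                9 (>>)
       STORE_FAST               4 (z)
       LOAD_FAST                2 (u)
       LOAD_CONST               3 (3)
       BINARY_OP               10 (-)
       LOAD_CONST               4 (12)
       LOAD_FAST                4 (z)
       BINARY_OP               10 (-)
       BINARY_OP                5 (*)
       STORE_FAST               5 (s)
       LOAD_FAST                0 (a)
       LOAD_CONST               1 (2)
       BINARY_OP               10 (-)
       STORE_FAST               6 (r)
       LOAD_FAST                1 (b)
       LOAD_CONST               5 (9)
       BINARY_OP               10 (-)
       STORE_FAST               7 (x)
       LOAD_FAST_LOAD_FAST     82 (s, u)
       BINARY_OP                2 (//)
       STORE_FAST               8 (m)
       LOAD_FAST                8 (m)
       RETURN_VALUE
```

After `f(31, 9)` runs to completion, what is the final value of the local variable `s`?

LOAD_FAST_LOAD_FAST a,b → push 31,9. Stack: [31, 9]
BINARY_OP % → 31 % 9 = 4. Stack: [4]
LOAD_FAST_LOAD_FAST b,a → push 9,31. Stack: [4, 9, 31]
BINARY_OP + → 9 + 31 = 40. Stack: [4, 40]
BINARY_OP - → 4 - 40 = -36. Stack: [-36]
STORE_FAST u → u=-36. Stack: []
LOAD_CONST → push 2. Stack: [2]
LOAD_FAST b → push 9. Stack: [2, 9]
BINARY_OP // → 2 // 9 = 0. Stack: [0]
LOAD_FAST_LOAD_FAST b,b → push 9,9. Stack: [0, 9, 9]
BINARY_OP | → 9 | 9 = 9. Stack: [0, 9]
BINARY_OP + → 0 + 9 = 9. Stack: [9]
STORE_FAST v → v=9. Stack: []
LOAD_FAST_LOAD_FAST u,u → push -36,-36. Stack: [-36, -36]
BINARY_OP - → -36 - -36 = 0. Stack: [0]
LOAD_CONST → push 4. Stack: [0, 4]
BINARY_OP >> → 0 >> 4 = 0. Stack: [0]
STORE_FAST z → z=0. Stack: []
LOAD_FAST u → push -36. Stack: [-36]
LOAD_CONST → push 3. Stack: [-36, 3]
BINARY_OP - → -36 - 3 = -39. Stack: [-39]
LOAD_CONST → push 12. Stack: [-39, 12]
LOAD_FAST z → push 0. Stack: [-39, 12, 0]
BINARY_OP - → 12 - 0 = 12. Stack: [-39, 12]
BINARY_OP * → -39 * 12 = -468. Stack: [-468]
STORE_FAST s → s=-468. Stack: []
LOAD_FAST a → push 31. Stack: [31]
LOAD_CONST → push 2. Stack: [31, 2]
BINARY_OP - → 31 - 2 = 29. Stack: [29]
STORE_FAST r → r=29. Stack: []
LOAD_FAST b → push 9. Stack: [9]
LOAD_CONST → push 9. Stack: [9, 9]
BINARY_OP - → 9 - 9 = 0. Stack: [0]
STORE_FAST x → x=0. Stack: []
LOAD_FAST_LOAD_FAST s,u → push -468,-36. Stack: [-468, -36]
BINARY_OP // → -468 // -36 = 13. Stack: [13]
STORE_FAST m → m=13. Stack: []
LOAD_FAST m → push 13. Stack: [13]
RETURN_VALUE → return 13.

-468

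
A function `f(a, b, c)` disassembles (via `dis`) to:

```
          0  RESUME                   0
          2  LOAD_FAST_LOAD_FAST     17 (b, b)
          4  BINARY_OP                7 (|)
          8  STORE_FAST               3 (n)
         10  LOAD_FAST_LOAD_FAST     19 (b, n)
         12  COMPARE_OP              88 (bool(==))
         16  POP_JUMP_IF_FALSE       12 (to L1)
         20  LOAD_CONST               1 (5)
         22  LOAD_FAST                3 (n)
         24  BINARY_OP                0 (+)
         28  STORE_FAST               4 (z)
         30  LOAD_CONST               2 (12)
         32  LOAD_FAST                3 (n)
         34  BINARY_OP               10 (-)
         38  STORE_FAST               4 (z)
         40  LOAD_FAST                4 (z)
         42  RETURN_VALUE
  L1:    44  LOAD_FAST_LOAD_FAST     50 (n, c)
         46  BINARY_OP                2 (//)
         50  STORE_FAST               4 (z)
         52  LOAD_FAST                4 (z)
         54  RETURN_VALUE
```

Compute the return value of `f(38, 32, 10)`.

-20

LOAD_FAST_LOAD_FAST b,b → push 32,32. Stack: [32, 32]
BINARY_OP | → 32 | 32 = 32. Stack: [32]
STORE_FAST n → n=32. Stack: []
LOAD_FAST_LOAD_FAST b,n → push 32,32. Stack: [32, 32]
COMPARE_OP bool(==) → 32 vs 32 = True. Stack: [True]
POP_JUMP_IF_FALSE → pop True; no jump. Stack: []
LOAD_CONST → push 5. Stack: [5]
LOAD_FAST n → push 32. Stack: [5, 32]
BINARY_OP + → 5 + 32 = 37. Stack: [37]
STORE_FAST z → z=37. Stack: []
LOAD_CONST → push 12. Stack: [12]
LOAD_FAST n → push 32. Stack: [12, 32]
BINARY_OP - → 12 - 32 = -20. Stack: [-20]
STORE_FAST z → z=-20. Stack: []
LOAD_FAST z → push -20. Stack: [-20]
RETURN_VALUE → return -20.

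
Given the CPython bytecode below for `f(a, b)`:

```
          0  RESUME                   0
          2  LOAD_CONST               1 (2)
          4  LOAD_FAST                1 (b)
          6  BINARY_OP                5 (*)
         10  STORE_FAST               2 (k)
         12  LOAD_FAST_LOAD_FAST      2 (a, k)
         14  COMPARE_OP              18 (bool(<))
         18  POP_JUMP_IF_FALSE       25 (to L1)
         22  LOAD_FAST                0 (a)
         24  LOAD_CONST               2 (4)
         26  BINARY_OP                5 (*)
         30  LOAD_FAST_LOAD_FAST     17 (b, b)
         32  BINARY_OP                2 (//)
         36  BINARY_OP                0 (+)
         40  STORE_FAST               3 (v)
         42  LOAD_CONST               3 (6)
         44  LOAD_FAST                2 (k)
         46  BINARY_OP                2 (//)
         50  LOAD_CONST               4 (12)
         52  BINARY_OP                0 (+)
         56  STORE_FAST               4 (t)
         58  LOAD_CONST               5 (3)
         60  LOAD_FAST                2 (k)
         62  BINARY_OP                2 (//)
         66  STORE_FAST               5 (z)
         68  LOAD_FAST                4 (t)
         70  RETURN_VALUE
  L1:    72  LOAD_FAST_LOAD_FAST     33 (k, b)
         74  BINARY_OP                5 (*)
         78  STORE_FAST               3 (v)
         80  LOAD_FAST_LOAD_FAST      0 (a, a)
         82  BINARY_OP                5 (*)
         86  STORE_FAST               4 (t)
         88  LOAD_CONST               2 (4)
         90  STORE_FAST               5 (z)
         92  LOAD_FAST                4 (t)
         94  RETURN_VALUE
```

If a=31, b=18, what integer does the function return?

LOAD_CONST → push 2. Stack: [2]
LOAD_FAST b → push 18. Stack: [2, 18]
BINARY_OP * → 2 * 18 = 36. Stack: [36]
STORE_FAST k → k=36. Stack: []
LOAD_FAST_LOAD_FAST a,k → push 31,36. Stack: [31, 36]
COMPARE_OP bool(<) → 31 vs 36 = True. Stack: [True]
POP_JUMP_IF_FALSE → pop True; no jump. Stack: []
LOAD_FAST a → push 31. Stack: [31]
LOAD_CONST → push 4. Stack: [31, 4]
BINARY_OP * → 31 * 4 = 124. Stack: [124]
LOAD_FAST_LOAD_FAST b,b → push 18,18. Stack: [124, 18, 18]
BINARY_OP // → 18 // 18 = 1. Stack: [124, 1]
BINARY_OP + → 124 + 1 = 125. Stack: [125]
STORE_FAST v → v=125. Stack: []
LOAD_CONST → push 6. Stack: [6]
LOAD_FAST k → push 36. Stack: [6, 36]
BINARY_OP // → 6 // 36 = 0. Stack: [0]
LOAD_CONST → push 12. Stack: [0, 12]
BINARY_OP + → 0 + 12 = 12. Stack: [12]
STORE_FAST t → t=12. Stack: []
LOAD_CONST → push 3. Stack: [3]
LOAD_FAST k → push 36. Stack: [3, 36]
BINARY_OP // → 3 // 36 = 0. Stack: [0]
STORE_FAST z → z=0. Stack: []
LOAD_FAST t → push 12. Stack: [12]
RETURN_VALUE → return 12.

12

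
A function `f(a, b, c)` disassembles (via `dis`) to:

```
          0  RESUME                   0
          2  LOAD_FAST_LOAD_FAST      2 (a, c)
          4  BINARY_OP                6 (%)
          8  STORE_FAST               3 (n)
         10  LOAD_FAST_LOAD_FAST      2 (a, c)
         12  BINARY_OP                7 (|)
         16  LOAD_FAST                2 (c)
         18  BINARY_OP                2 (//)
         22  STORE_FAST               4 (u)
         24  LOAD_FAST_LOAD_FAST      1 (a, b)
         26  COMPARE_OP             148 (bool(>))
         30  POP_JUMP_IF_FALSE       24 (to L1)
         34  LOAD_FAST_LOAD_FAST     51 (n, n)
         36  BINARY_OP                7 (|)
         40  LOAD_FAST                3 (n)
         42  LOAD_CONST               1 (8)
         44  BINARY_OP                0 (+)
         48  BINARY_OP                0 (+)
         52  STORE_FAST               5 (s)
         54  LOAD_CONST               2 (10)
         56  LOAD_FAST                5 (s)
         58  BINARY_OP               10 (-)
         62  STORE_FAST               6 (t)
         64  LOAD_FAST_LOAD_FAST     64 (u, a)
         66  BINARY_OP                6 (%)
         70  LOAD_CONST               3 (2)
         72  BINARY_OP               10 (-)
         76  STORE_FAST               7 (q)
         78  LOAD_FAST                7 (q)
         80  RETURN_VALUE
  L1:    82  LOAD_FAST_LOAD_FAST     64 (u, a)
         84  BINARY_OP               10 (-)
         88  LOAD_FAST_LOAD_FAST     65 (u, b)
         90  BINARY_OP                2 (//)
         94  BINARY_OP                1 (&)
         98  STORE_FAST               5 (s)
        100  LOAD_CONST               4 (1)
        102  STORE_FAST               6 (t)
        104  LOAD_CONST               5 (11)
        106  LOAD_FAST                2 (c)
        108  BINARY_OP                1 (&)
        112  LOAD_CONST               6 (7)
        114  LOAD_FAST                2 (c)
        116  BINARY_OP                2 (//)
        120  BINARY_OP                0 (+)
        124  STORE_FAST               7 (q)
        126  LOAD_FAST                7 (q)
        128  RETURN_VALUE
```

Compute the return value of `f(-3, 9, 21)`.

1

LOAD_FAST_LOAD_FAST a,c → push -3,21. Stack: [-3, 21]
BINARY_OP % → -3 % 21 = 18. Stack: [18]
STORE_FAST n → n=18. Stack: []
LOAD_FAST_LOAD_FAST a,c → push -3,21. Stack: [-3, 21]
BINARY_OP | → -3 | 21 = -3. Stack: [-3]
LOAD_FAST c → push 21. Stack: [-3, 21]
BINARY_OP // → -3 // 21 = -1. Stack: [-1]
STORE_FAST u → u=-1. Stack: []
LOAD_FAST_LOAD_FAST a,b → push -3,9. Stack: [-3, 9]
COMPARE_OP bool(>) → -3 vs 9 = False. Stack: [False]
POP_JUMP_IF_FALSE → pop False; jump. Stack: []
LOAD_FAST_LOAD_FAST u,a → push -1,-3. Stack: [-1, -3]
BINARY_OP - → -1 - -3 = 2. Stack: [2]
LOAD_FAST_LOAD_FAST u,b → push -1,9. Stack: [2, -1, 9]
BINARY_OP // → -1 // 9 = -1. Stack: [2, -1]
BINARY_OP & → 2 & -1 = 2. Stack: [2]
STORE_FAST s → s=2. Stack: []
LOAD_CONST → push 1. Stack: [1]
STORE_FAST t → t=1. Stack: []
LOAD_CONST → push 11. Stack: [11]
LOAD_FAST c → push 21. Stack: [11, 21]
BINARY_OP & → 11 & 21 = 1. Stack: [1]
LOAD_CONST → push 7. Stack: [1, 7]
LOAD_FAST c → push 21. Stack: [1, 7, 21]
BINARY_OP // → 7 // 21 = 0. Stack: [1, 0]
BINARY_OP + → 1 + 0 = 1. Stack: [1]
STORE_FAST q → q=1. Stack: []
LOAD_FAST q → push 1. Stack: [1]
RETURN_VALUE → return 1.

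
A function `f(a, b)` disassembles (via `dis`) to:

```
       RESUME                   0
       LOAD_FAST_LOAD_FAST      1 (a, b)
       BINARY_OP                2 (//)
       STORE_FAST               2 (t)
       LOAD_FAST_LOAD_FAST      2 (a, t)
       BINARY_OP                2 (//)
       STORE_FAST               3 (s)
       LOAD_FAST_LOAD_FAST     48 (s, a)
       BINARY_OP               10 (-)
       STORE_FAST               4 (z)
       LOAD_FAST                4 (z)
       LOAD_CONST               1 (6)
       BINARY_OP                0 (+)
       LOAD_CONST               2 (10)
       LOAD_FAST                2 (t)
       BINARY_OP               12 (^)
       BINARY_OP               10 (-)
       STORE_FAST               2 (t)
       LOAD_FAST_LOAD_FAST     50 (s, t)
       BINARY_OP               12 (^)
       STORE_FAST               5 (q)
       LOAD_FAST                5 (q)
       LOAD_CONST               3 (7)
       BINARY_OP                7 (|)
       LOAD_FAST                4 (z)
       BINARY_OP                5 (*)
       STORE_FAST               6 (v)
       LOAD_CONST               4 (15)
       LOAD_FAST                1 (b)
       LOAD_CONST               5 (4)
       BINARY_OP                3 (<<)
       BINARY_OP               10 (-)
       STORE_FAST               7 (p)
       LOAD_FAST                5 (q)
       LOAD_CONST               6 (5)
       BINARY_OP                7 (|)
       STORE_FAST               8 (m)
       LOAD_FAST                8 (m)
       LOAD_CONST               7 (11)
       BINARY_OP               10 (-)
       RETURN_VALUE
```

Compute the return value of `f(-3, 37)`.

LOAD_FAST_LOAD_FAST a,b → push -3,37. Stack: [-3, 37]
BINARY_OP // → -3 // 37 = -1. Stack: [-1]
STORE_FAST t → t=-1. Stack: []
LOAD_FAST_LOAD_FAST a,t → push -3,-1. Stack: [-3, -1]
BINARY_OP // → -3 // -1 = 3. Stack: [3]
STORE_FAST s → s=3. Stack: []
LOAD_FAST_LOAD_FAST s,a → push 3,-3. Stack: [3, -3]
BINARY_OP - → 3 - -3 = 6. Stack: [6]
STORE_FAST z → z=6. Stack: []
LOAD_FAST z → push 6. Stack: [6]
LOAD_CONST → push 6. Stack: [6, 6]
BINARY_OP + → 6 + 6 = 12. Stack: [12]
LOAD_CONST → push 10. Stack: [12, 10]
LOAD_FAST t → push -1. Stack: [12, 10, -1]
BINARY_OP ^ → 10 ^ -1 = -11. Stack: [12, -11]
BINARY_OP - → 12 - -11 = 23. Stack: [23]
STORE_FAST t → t=23. Stack: []
LOAD_FAST_LOAD_FAST s,t → push 3,23. Stack: [3, 23]
BINARY_OP ^ → 3 ^ 23 = 20. Stack: [20]
STORE_FAST q → q=20. Stack: []
LOAD_FAST q → push 20. Stack: [20]
LOAD_CONST → push 7. Stack: [20, 7]
BINARY_OP | → 20 | 7 = 23. Stack: [23]
LOAD_FAST z → push 6. Stack: [23, 6]
BINARY_OP * → 23 * 6 = 138. Stack: [138]
STORE_FAST v → v=138. Stack: []
LOAD_CONST → push 15. Stack: [15]
LOAD_FAST b → push 37. Stack: [15, 37]
LOAD_CONST → push 4. Stack: [15, 37, 4]
BINARY_OP << → 37 << 4 = 592. Stack: [15, 592]
BINARY_OP - → 15 - 592 = -577. Stack: [-577]
STORE_FAST p → p=-577. Stack: []
LOAD_FAST q → push 20. Stack: [20]
LOAD_CONST → push 5. Stack: [20, 5]
BINARY_OP | → 20 | 5 = 21. Stack: [21]
STORE_FAST m → m=21. Stack: []
LOAD_FAST m → push 21. Stack: [21]
LOAD_CONST → push 11. Stack: [21, 11]
BINARY_OP - → 21 - 11 = 10. Stack: [10]
RETURN_VALUE → return 10.

10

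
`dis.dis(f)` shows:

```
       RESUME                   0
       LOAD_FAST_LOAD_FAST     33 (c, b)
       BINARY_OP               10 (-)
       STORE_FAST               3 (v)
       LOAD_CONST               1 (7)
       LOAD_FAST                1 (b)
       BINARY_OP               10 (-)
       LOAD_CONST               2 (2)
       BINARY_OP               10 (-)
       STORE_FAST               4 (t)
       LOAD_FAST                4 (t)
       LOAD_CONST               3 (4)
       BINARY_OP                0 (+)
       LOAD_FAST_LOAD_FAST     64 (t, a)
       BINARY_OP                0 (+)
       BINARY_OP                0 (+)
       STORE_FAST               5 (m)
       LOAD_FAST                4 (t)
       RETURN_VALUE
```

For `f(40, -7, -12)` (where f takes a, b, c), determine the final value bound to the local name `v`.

-5

LOAD_FAST_LOAD_FAST c,b → push -12,-7. Stack: [-12, -7]
BINARY_OP - → -12 - -7 = -5. Stack: [-5]
STORE_FAST v → v=-5. Stack: []
LOAD_CONST → push 7. Stack: [7]
LOAD_FAST b → push -7. Stack: [7, -7]
BINARY_OP - → 7 - -7 = 14. Stack: [14]
LOAD_CONST → push 2. Stack: [14, 2]
BINARY_OP - → 14 - 2 = 12. Stack: [12]
STORE_FAST t → t=12. Stack: []
LOAD_FAST t → push 12. Stack: [12]
LOAD_CONST → push 4. Stack: [12, 4]
BINARY_OP + → 12 + 4 = 16. Stack: [16]
LOAD_FAST_LOAD_FAST t,a → push 12,40. Stack: [16, 12, 40]
BINARY_OP + → 12 + 40 = 52. Stack: [16, 52]
BINARY_OP + → 16 + 52 = 68. Stack: [68]
STORE_FAST m → m=68. Stack: []
LOAD_FAST t → push 12. Stack: [12]
RETURN_VALUE → return 12.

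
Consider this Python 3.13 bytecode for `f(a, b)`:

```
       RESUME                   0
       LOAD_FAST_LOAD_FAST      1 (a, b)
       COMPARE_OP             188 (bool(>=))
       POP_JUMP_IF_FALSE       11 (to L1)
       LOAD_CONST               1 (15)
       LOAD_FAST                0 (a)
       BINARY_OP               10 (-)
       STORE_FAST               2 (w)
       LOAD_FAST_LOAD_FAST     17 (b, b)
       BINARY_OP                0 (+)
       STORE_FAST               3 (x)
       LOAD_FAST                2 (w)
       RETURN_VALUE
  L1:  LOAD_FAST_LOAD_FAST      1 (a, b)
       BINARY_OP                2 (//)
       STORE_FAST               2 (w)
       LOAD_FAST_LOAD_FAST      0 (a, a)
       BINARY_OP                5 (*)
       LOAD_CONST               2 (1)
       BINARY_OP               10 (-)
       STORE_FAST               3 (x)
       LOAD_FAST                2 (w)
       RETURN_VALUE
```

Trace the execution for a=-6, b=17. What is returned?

LOAD_FAST_LOAD_FAST a,b → push -6,17. Stack: [-6, 17]
COMPARE_OP bool(>=) → -6 vs 17 = False. Stack: [False]
POP_JUMP_IF_FALSE → pop False; jump. Stack: []
LOAD_FAST_LOAD_FAST a,b → push -6,17. Stack: [-6, 17]
BINARY_OP // → -6 // 17 = -1. Stack: [-1]
STORE_FAST w → w=-1. Stack: []
LOAD_FAST_LOAD_FAST a,a → push -6,-6. Stack: [-6, -6]
BINARY_OP * → -6 * -6 = 36. Stack: [36]
LOAD_CONST → push 1. Stack: [36, 1]
BINARY_OP - → 36 - 1 = 35. Stack: [35]
STORE_FAST x → x=35. Stack: []
LOAD_FAST w → push -1. Stack: [-1]
RETURN_VALUE → return -1.

-1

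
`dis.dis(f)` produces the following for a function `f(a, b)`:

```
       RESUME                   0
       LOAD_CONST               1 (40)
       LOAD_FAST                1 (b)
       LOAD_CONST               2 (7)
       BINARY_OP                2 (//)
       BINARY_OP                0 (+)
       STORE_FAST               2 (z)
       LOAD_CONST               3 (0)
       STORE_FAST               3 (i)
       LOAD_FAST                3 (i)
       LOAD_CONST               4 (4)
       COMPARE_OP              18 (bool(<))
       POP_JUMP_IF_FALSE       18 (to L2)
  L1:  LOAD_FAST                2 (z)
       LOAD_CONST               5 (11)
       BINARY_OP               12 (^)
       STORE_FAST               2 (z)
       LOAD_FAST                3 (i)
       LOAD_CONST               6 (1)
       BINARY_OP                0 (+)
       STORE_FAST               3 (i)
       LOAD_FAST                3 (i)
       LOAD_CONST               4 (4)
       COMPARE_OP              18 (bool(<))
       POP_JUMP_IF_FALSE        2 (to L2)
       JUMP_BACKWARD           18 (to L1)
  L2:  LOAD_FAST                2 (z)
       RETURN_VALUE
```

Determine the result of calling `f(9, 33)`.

LOAD_CONST → push 40. Stack: [40]
LOAD_FAST b → push 33. Stack: [40, 33]
LOAD_CONST → push 7. Stack: [40, 33, 7]
BINARY_OP // → 33 // 7 = 4. Stack: [40, 4]
BINARY_OP + → 40 + 4 = 44. Stack: [44]
STORE_FAST z → z=44. Stack: []
LOAD_CONST → push 0. Stack: [0]
STORE_FAST i → i=0. Stack: []
LOAD_FAST i → push 0. Stack: [0]
LOAD_CONST → push 4. Stack: [0, 4]
COMPARE_OP bool(<) → 0 vs 4 = True. Stack: [True]
POP_JUMP_IF_FALSE → pop True; no jump. Stack: []
LOAD_FAST z → push 44. Stack: [44]
LOAD_CONST → push 11. Stack: [44, 11]
BINARY_OP ^ → 44 ^ 11 = 39. Stack: [39]
STORE_FAST z → z=39. Stack: []
LOAD_FAST i → push 0. Stack: [0]
LOAD_CONST → push 1. Stack: [0, 1]
BINARY_OP + → 0 + 1 = 1. Stack: [1]
STORE_FAST i → i=1. Stack: []
LOAD_FAST i → push 1. Stack: [1]
LOAD_CONST → push 4. Stack: [1, 4]
COMPARE_OP bool(<) → 1 vs 4 = True. Stack: [True]
POP_JUMP_IF_FALSE → pop True; no jump. Stack: []
LOAD_FAST z → push 39. Stack: [39]
LOAD_CONST → push 11. Stack: [39, 11]
BINARY_OP ^ → 39 ^ 11 = 44. Stack: [44]
STORE_FAST z → z=44. Stack: []
LOAD_FAST i → push 1. Stack: [1]
LOAD_CONST → push 1. Stack: [1, 1]
BINARY_OP + → 1 + 1 = 2. Stack: [2]
STORE_FAST i → i=2. Stack: []
LOAD_FAST i → push 2. Stack: [2]
LOAD_CONST → push 4. Stack: [2, 4]
COMPARE_OP bool(<) → 2 vs 4 = True. Stack: [True]
POP_JUMP_IF_FALSE → pop True; no jump. Stack: []
LOAD_FAST z → push 44. Stack: [44]
LOAD_CONST → push 11. Stack: [44, 11]
BINARY_OP ^ → 44 ^ 11 = 39. Stack: [39]
STORE_FAST z → z=39. Stack: []
LOAD_FAST i → push 2. Stack: [2]
LOAD_CONST → push 1. Stack: [2, 1]
BINARY_OP + → 2 + 1 = 3. Stack: [3]
STORE_FAST i → i=3. Stack: []
LOAD_FAST i → push 3. Stack: [3]
LOAD_CONST → push 4. Stack: [3, 4]
COMPARE_OP bool(<) → 3 vs 4 = True. Stack: [True]
POP_JUMP_IF_FALSE → pop True; no jump. Stack: []
LOAD_FAST z → push 39. Stack: [39]
LOAD_CONST → push 11. Stack: [39, 11]
BINARY_OP ^ → 39 ^ 11 = 44. Stack: [44]
STORE_FAST z → z=44. Stack: []
LOAD_FAST i → push 3. Stack: [3]
LOAD_CONST → push 1. Stack: [3, 1]
BINARY_OP + → 3 + 1 = 4. Stack: [4]
STORE_FAST i → i=4. Stack: []
LOAD_FAST i → push 4. Stack: [4]
LOAD_CONST → push 4. Stack: [4, 4]
COMPARE_OP bool(<) → 4 vs 4 = False. Stack: [False]
POP_JUMP_IF_FALSE → pop False; jump. Stack: []
LOAD_FAST z → push 44. Stack: [44]
RETURN_VALUE → return 44.

44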